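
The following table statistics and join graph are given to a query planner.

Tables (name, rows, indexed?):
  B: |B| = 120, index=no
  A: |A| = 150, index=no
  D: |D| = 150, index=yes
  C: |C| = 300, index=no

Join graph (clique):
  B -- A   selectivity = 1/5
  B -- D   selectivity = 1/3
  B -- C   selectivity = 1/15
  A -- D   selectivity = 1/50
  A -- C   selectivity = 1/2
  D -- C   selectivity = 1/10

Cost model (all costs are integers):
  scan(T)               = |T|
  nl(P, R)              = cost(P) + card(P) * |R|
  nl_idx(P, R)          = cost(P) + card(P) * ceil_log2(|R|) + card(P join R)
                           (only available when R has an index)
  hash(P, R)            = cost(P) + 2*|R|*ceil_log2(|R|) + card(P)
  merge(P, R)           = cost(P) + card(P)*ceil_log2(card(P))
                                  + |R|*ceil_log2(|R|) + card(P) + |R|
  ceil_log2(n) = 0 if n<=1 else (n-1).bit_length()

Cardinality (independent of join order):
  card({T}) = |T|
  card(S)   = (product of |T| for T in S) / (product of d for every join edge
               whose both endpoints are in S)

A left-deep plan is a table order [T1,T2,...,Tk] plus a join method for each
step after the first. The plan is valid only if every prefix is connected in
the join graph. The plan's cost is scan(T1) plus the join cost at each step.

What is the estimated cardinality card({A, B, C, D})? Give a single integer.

3600

Tables in S: A(150), B(120), C(300), D(150)
Edges inside S: B-A(d=5), B-D(d=3), B-C(d=15), A-D(d=50), A-C(d=2), D-C(d=10)
numerator = 150 * 120 * 300 * 150 = 810000000
denominator = 5 * 3 * 15 * 50 * 2 * 10 = 225000
card(S) = 810000000 / 225000 = 3600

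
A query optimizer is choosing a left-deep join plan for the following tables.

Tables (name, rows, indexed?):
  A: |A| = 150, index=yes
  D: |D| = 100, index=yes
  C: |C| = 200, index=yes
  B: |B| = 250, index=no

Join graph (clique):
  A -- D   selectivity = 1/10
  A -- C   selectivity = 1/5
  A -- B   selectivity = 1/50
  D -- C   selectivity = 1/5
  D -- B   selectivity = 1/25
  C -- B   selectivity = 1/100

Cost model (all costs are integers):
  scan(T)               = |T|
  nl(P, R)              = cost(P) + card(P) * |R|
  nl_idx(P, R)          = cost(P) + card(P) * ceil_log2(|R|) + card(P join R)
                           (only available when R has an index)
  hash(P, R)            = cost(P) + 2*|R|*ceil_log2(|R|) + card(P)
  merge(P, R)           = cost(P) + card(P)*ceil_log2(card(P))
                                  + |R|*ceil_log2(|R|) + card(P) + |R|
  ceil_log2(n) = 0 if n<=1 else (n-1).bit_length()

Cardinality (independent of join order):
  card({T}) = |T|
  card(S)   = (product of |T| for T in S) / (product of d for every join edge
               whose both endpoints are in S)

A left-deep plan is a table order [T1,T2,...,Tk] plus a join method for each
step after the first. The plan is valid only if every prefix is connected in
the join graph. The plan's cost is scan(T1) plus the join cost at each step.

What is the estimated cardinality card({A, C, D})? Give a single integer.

12000

Tables in S: A(150), C(200), D(100)
Edges inside S: A-D(d=10), A-C(d=5), D-C(d=5)
numerator = 150 * 200 * 100 = 3000000
denominator = 10 * 5 * 5 = 250
card(S) = 3000000 / 250 = 12000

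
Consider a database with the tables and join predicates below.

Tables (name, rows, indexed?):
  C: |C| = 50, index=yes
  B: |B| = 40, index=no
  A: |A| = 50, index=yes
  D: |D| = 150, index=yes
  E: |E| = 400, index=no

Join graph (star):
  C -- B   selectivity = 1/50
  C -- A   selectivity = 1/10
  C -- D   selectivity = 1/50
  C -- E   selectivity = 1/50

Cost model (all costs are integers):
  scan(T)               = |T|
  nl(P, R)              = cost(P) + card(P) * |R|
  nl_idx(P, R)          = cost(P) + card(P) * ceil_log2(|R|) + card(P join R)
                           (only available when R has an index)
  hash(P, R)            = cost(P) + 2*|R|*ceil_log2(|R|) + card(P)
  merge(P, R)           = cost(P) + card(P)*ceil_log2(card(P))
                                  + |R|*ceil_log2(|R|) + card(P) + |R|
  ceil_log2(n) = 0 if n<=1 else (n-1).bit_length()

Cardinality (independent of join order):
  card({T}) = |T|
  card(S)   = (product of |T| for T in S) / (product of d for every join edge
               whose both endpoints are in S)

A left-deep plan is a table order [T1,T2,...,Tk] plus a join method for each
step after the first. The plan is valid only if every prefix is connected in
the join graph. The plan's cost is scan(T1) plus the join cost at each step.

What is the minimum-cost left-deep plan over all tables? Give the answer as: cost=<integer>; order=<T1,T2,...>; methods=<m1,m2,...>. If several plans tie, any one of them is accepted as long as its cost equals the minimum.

Selinger DP (subsets sized 1..n):
  {C}: scan cost=50, card=50
  {B}: scan cost=40, card=40
  {A}: scan cost=50, card=50
  {D}: scan cost=150, card=150
  {E}: scan cost=400, card=400
  {BC}: card=40; try (C,nl_idx)→320, (B,hash)→580, (C,merge)→670, (C,hash)→680, (B,merge)→680, (C,nl)→2040 …(+1); best=320 via (C,nl_idx)
  {AC}: card=250; try (C,nl_idx)→600, (A,nl_idx)→600, (C,hash)→700, (A,hash)→700, (C,merge)→750, (A,merge)→750 …(+2); best=600 via (C,nl_idx)
  {CD}: card=150; try (D,nl_idx)→600, (C,hash)→900, (C,nl_idx)→1200, (D,merge)→1750, (C,merge)→1850, (D,hash)→2500 …(+2); best=600 via (D,nl_idx)
  {CE}: card=400; try (C,hash)→1400, (C,nl_idx)→3200, (E,merge)→4400, (C,merge)→4750, (E,hash)→7300, (E,nl)→20050 …(+1); best=1400 via (C,hash)
  {ABC}: card=200; try (A,nl_idx)→760, (A,merge)→950, (A,hash)→960, (B,hash)→1330, (A,nl)→2320, (B,merge)→3130 …(+1); best=760 via (A,nl_idx)
  {BCD}: card=120; try (D,nl_idx)→760, (B,hash)→1230, (D,merge)→1950, (B,merge)→2230, (D,hash)→2760, (D,nl)→6320 …(+1); best=760 via (D,nl_idx)
  {BCE}: card=320; try (B,hash)→2280, (E,merge)→4600, (B,merge)→5680, (E,hash)→7560, (E,nl)→16320, (B,nl)→17400; best=2280 via (B,hash)
  {ACD}: card=750; try (A,hash)→1350, (A,nl_idx)→2250, (A,merge)→2300, (D,hash)→3250, (D,nl_idx)→3350, (D,merge)→4200 …(+2); best=1350 via (A,hash)
  {ACE}: card=2000; try (A,hash)→2400, (A,merge)→5750, (A,nl_idx)→5800, (E,merge)→6850, (E,hash)→8050, (A,nl)→21400 …(+1); best=2400 via (A,hash)
  {CDE}: card=1200; try (D,hash)→4200, (D,nl_idx)→5800, (E,merge)→5950, (D,merge)→6750, (E,hash)→7950, (E,nl)→60600 …(+1); best=4200 via (D,hash)
  {ABCD}: card=600; try (A,hash)→1480, (A,merge)→2070, (A,nl_idx)→2080, (B,hash)→2580, (D,nl_idx)→2960, (D,hash)→3360 …(+5); best=1480 via (A,hash)
  {ABCE}: card=1600; try (A,hash)→3200, (B,hash)→4880, (A,nl_idx)→5800, (A,merge)→5830, (E,merge)→6560, (E,hash)→8160 …(+4); best=3200 via (A,hash)
  {BCDE}: card=960; try (D,hash)→5000, (E,merge)→5720, (D,nl_idx)→5800, (B,hash)→5880, (D,merge)→6830, (E,hash)→8080 …(+4); best=5000 via (D,hash)
  {ACDE}: card=6000; try (A,hash)→6000, (D,hash)→6800, (E,hash)→9300, (E,merge)→13600, (A,nl_idx)→17400, (A,merge)→18950 …(+5); best=6000 via (A,hash)
  {ABCDE}: card=4800; try (A,hash)→6560, (D,hash)→7200, (E,hash)→9280, (E,merge)→12080, (B,hash)→12480, (A,nl_idx)→15560 …(+8); best=6560 via (A,hash)

cost=6560; order=E,C,B,D,A; methods=hash,hash,hash,hash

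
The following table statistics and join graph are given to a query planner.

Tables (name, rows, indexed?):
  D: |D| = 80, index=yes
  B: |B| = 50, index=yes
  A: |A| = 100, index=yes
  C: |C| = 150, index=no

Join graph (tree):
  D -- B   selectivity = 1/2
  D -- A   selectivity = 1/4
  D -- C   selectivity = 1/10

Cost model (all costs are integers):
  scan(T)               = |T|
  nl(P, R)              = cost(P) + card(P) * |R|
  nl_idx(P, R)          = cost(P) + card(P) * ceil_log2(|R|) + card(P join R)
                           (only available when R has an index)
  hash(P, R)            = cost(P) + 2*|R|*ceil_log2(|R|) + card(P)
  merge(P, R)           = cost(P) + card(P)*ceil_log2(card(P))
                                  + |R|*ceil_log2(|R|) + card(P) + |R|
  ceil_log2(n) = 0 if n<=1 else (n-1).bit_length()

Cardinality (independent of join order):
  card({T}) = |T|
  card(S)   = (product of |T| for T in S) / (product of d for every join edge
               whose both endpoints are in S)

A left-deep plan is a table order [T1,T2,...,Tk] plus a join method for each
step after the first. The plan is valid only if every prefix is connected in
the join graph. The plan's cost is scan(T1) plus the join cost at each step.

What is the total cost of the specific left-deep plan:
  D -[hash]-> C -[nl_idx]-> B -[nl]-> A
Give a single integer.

3039760

step 1: scan D: cost=80, card=80
step 2: join C via hash
    card(P join C) = 80*150/(10) = 1200
    cost = 80 + 2*150*8 + 80 = 2560
step 3: join B via nl_idx
    card(P join B) = 1200*50/(2) = 30000
    cost = 2560 + 1200*6 + 30000 = 39760
step 4: join A via nl
    card(P join A) = 30000*100/(4) = 750000
    cost = 39760 + 30000*100 = 3039760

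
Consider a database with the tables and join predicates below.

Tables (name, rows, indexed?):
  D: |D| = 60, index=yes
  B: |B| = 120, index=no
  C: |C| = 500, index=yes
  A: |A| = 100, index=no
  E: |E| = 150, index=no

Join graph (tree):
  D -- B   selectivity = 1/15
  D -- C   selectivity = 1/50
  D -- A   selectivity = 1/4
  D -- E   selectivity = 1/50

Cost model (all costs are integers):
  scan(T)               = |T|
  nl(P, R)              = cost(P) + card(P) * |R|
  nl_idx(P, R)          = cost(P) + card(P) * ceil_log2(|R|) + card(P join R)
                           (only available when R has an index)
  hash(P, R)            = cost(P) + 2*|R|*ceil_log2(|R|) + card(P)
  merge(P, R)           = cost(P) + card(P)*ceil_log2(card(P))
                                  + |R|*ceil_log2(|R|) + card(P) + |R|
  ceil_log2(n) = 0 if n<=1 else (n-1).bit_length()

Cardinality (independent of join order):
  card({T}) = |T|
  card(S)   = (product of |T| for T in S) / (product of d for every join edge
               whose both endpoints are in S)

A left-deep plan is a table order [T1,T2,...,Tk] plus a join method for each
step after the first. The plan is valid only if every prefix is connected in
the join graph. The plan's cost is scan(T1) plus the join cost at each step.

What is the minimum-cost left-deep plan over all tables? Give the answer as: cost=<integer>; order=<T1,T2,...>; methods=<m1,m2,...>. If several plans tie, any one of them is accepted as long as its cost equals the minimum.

cost=23480; order=D,C,E,B,A; methods=nl_idx,hash,hash,hash

Selinger DP (subsets sized 1..n):
  {D}: scan cost=60, card=60
  {B}: scan cost=120, card=120
  {C}: scan cost=500, card=500
  {A}: scan cost=100, card=100
  {E}: scan cost=150, card=150
  {BD}: card=480; try (D,hash)→960, (D,nl_idx)→1320, (B,merge)→1440, (D,merge)→1500, (B,hash)→1800, (B,nl)→7260 …(+1); best=960 via (D,hash)
  {CD}: card=600; try (C,nl_idx)→1200, (D,hash)→1720, (D,nl_idx)→4100, (C,merge)→5480, (D,merge)→5920, (C,hash)→9120 …(+2); best=1200 via (C,nl_idx)
  {AD}: card=1500; try (D,hash)→920, (A,merge)→1280, (D,merge)→1320, (A,hash)→1520, (D,nl_idx)→2200, (A,nl)→6060 …(+1); best=920 via (D,hash)
  {DE}: card=180; try (D,hash)→1020, (D,nl_idx)→1230, (E,merge)→1830, (D,merge)→1920, (E,hash)→2520, (E,nl)→9060 …(+1); best=1020 via (D,hash)
  {BCD}: card=4800; try (B,hash)→3480, (B,merge)→8760, (C,nl_idx)→10080, (C,hash)→10440, (C,merge)→10760, (B,nl)→73200 …(+1); best=3480 via (B,hash)
  {ABD}: card=12000; try (A,hash)→2840, (B,hash)→4100, (A,merge)→6560, (B,merge)→19880, (A,nl)→48960, (B,nl)→180920; best=2840 via (A,hash)
  {BDE}: card=1440; try (B,hash)→2880, (B,merge)→3600, (E,hash)→3840, (E,merge)→7110, (B,nl)→22620, (E,nl)→72960; best=2880 via (B,hash)
  {ACD}: card=15000; try (A,hash)→3200, (A,merge)→8600, (C,hash)→11420, (C,merge)→23920, (C,nl_idx)→29420, (A,nl)→61200 …(+1); best=3200 via (A,hash)
  {CDE}: card=1800; try (E,hash)→4200, (C,nl_idx)→4440, (C,merge)→7640, (E,merge)→9150, (C,hash)→10200, (C,nl)→91020 …(+1); best=4200 via (E,hash)
  {ADE}: card=4500; try (A,hash)→2600, (A,merge)→3440, (E,hash)→4820, (A,nl)→19020, (E,merge)→20270, (E,nl)→225920; best=2600 via (A,hash)
  {ABCD}: card=120000; try (A,hash)→9680, (B,hash)→19880, (C,hash)→23840, (A,merge)→71480, (C,merge)→187840, (B,merge)→229160 …(+4); best=9680 via (A,hash)
  {BCDE}: card=14400; try (B,hash)→7680, (E,hash)→10680, (C,hash)→13320, (C,merge)→25160, (B,merge)→26760, (C,nl_idx)→30240 …(+4); best=7680 via (B,hash)
  {ABDE}: card=36000; try (A,hash)→5720, (B,hash)→8780, (E,hash)→17240, (A,merge)→20960, (B,merge)→66560, (A,nl)→146880 …(+3); best=5720 via (A,hash)
  {ACDE}: card=45000; try (A,hash)→7400, (C,hash)→16100, (E,hash)→20600, (A,merge)→26600, (C,merge)→70600, (C,nl_idx)→88100 …(+4); best=7400 via (A,hash)
  {ABCDE}: card=360000; try (A,hash)→23480, (C,hash)→50720, (B,hash)→54080, (E,hash)→132080, (A,merge)→224480, (C,merge)→622720 …(+7); best=23480 via (A,hash)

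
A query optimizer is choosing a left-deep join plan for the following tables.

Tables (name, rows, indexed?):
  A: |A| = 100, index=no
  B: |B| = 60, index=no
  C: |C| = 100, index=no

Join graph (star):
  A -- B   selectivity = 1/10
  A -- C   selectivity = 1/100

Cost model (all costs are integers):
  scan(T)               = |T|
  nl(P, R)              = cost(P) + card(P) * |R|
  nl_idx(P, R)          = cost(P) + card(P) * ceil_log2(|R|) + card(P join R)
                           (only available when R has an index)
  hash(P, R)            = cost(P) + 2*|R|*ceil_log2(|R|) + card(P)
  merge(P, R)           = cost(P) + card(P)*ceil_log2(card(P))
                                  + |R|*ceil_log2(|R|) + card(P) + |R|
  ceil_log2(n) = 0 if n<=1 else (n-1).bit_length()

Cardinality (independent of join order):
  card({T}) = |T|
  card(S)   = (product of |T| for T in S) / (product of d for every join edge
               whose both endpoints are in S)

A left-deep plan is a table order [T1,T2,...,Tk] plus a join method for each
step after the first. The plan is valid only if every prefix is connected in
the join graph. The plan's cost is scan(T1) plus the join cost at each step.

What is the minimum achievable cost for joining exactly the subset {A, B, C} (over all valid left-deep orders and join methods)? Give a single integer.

Selinger DP over subsets of {A,B,C}:
  {A}: scan cost=100, card=100
  {B}: scan cost=60, card=60
  {C}: scan cost=100, card=100
  {AB}: card=600; try (B,hash)→920, (A,merge)→1280, (B,merge)→1320, (A,hash)→1520, (A,nl)→6060, (B,nl)→6100; best=920 via (B,hash)
  {AC}: card=100; try (C,hash)→1600, (A,hash)→1600, (C,merge)→1700, (A,merge)→1700, (C,nl)→10100, (A,nl)→10100; best=1600 via (C,hash)
  {ABC}: card=600; try (B,hash)→2420, (B,merge)→2820, (C,hash)→2920, (B,nl)→7600, (C,merge)→8320, (C,nl)→60920; best=2420 via (B,hash)

2420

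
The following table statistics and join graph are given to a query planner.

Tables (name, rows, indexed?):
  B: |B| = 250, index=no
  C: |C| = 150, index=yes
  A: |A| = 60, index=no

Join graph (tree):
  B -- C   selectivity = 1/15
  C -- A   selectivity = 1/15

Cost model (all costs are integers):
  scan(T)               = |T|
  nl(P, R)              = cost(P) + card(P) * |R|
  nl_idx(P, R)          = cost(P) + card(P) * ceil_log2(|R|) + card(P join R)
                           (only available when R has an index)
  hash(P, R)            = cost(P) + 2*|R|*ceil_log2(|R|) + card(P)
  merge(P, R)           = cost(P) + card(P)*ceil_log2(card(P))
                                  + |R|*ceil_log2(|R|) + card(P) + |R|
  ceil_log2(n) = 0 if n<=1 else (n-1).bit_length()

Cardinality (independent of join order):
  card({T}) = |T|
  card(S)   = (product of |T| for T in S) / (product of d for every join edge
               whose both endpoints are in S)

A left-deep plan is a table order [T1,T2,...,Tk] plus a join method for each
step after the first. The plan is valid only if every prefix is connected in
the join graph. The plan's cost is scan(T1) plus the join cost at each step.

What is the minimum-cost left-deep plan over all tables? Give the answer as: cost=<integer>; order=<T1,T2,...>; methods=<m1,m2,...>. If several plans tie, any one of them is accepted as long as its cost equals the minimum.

Selinger DP (subsets sized 1..n):
  {B}: scan cost=250, card=250
  {C}: scan cost=150, card=150
  {A}: scan cost=60, card=60
  {BC}: card=2500; try (C,hash)→2900, (B,merge)→3750, (C,merge)→3850, (B,hash)→4300, (C,nl_idx)→4750, (B,nl)→37650 …(+1); best=2900 via (C,hash)
  {AC}: card=600; try (A,hash)→1020, (C,nl_idx)→1140, (C,merge)→1830, (A,merge)→1920, (C,hash)→2520, (C,nl)→9060 …(+1); best=1020 via (A,hash)
  {ABC}: card=10000; try (B,hash)→5620, (A,hash)→6120, (B,merge)→9870, (A,merge)→35820, (B,nl)→151020, (A,nl)→152900; best=5620 via (B,hash)

cost=5620; order=C,A,B; methods=hash,hash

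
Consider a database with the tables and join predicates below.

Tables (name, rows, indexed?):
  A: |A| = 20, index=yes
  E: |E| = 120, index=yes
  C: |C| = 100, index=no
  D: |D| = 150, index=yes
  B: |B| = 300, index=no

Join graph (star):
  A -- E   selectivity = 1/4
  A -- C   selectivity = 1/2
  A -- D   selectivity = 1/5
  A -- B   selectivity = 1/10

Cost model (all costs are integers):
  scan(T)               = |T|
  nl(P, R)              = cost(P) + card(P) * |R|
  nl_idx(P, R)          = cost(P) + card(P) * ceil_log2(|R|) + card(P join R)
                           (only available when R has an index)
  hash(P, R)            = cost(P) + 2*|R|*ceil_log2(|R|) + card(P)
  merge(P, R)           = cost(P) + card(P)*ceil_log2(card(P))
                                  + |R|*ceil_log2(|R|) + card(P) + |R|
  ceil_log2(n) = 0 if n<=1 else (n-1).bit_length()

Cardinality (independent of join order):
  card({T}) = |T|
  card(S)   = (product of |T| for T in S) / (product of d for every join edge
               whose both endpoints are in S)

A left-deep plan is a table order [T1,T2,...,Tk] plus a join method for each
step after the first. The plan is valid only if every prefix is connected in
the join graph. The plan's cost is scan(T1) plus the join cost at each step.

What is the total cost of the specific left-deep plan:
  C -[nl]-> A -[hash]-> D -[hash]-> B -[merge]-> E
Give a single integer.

18941860

step 1: scan C: cost=100, card=100
step 2: join A via nl
    card(P join A) = 100*20/(2) = 1000
    cost = 100 + 100*20 = 2100
step 3: join D via hash
    card(P join D) = 1000*150/(5) = 30000
    cost = 2100 + 2*150*8 + 1000 = 5500
step 4: join B via hash
    card(P join B) = 30000*300/(10) = 900000
    cost = 5500 + 2*300*9 + 30000 = 40900
step 5: join E via merge
    card(P join E) = 900000*120/(4) = 27000000
    cost = 40900 + 900000*20 + 120*7 + 900000 + 120 = 18941860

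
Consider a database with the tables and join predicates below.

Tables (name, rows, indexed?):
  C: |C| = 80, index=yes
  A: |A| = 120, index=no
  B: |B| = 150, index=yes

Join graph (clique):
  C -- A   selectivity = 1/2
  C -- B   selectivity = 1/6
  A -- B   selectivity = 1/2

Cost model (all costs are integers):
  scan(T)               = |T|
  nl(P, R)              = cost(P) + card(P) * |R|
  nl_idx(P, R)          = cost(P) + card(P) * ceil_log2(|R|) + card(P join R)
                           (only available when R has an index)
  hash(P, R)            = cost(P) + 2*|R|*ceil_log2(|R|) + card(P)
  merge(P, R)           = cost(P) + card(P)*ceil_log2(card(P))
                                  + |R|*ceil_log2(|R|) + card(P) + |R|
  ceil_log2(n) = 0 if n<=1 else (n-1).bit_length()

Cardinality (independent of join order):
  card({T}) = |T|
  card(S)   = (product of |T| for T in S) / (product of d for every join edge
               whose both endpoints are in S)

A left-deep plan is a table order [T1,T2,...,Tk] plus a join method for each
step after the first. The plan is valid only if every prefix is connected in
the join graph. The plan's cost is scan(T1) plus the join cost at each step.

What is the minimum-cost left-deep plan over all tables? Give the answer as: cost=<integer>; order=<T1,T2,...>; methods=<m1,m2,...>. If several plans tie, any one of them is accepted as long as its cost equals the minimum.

Selinger DP (subsets sized 1..n):
  {C}: scan cost=80, card=80
  {A}: scan cost=120, card=120
  {B}: scan cost=150, card=150
  {AC}: card=4800; try (C,hash)→1360, (A,merge)→1680, (C,merge)→1720, (A,hash)→1840, (C,nl_idx)→5760, (A,nl)→9680 …(+1); best=1360 via (C,hash)
  {BC}: card=2000; try (C,hash)→1420, (B,merge)→2070, (C,merge)→2140, (B,hash)→2560, (B,nl_idx)→2720, (C,nl_idx)→3200 …(+2); best=1420 via (C,hash)
  {AB}: card=9000; try (A,hash)→1980, (B,merge)→2430, (A,merge)→2460, (B,hash)→2640, (B,nl_idx)→10080, (B,nl)→18120 …(+1); best=1980 via (A,hash)
  {ABC}: card=60000; try (A,hash)→5100, (B,hash)→8560, (C,hash)→12100, (A,merge)→26380, (B,merge)→69910, (B,nl_idx)→99760 …(+5); best=5100 via (A,hash)

cost=5100; order=B,C,A; methods=hash,hash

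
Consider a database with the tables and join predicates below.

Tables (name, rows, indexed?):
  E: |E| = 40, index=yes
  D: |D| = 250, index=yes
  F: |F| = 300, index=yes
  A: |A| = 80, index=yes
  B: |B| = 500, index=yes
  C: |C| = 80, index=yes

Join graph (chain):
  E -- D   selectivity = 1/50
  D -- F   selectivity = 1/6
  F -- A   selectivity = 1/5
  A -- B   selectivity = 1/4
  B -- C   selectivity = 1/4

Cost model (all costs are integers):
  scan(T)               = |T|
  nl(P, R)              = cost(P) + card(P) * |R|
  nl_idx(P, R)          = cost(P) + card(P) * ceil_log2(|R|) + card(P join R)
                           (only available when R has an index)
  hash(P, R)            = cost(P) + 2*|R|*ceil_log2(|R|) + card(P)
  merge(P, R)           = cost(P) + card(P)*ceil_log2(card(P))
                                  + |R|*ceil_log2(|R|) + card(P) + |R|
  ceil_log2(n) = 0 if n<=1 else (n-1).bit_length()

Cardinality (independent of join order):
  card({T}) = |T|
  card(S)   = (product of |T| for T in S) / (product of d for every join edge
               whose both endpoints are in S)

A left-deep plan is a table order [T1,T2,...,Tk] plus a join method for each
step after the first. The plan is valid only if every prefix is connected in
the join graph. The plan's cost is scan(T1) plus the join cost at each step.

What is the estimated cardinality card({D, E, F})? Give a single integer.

Tables in S: D(250), E(40), F(300)
Edges inside S: E-D(d=50), D-F(d=6)
numerator = 250 * 40 * 300 = 3000000
denominator = 50 * 6 = 300
card(S) = 3000000 / 300 = 10000

10000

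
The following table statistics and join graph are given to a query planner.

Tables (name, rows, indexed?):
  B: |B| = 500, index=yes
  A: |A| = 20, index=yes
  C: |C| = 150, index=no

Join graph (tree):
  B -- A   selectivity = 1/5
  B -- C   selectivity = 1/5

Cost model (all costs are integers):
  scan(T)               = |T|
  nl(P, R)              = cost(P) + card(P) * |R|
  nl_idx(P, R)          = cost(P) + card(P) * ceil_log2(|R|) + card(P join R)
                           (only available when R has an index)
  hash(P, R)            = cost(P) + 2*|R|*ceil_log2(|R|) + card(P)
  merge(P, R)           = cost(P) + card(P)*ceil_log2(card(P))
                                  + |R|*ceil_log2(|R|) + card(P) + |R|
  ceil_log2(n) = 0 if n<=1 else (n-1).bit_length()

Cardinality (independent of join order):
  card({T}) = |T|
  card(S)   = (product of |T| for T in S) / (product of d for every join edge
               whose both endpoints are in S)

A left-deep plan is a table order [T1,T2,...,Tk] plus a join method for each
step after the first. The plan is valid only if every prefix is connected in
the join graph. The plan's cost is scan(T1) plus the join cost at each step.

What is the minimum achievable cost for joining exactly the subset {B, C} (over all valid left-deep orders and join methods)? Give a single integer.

3400

Selinger DP over subsets of {B,C}:
  {B}: scan cost=500, card=500
  {C}: scan cost=150, card=150
  {BC}: card=15000; try (C,hash)→3400, (B,merge)→6500, (C,merge)→6850, (B,hash)→9300, (B,nl_idx)→16500, (B,nl)→75150 …(+1); best=3400 via (C,hash)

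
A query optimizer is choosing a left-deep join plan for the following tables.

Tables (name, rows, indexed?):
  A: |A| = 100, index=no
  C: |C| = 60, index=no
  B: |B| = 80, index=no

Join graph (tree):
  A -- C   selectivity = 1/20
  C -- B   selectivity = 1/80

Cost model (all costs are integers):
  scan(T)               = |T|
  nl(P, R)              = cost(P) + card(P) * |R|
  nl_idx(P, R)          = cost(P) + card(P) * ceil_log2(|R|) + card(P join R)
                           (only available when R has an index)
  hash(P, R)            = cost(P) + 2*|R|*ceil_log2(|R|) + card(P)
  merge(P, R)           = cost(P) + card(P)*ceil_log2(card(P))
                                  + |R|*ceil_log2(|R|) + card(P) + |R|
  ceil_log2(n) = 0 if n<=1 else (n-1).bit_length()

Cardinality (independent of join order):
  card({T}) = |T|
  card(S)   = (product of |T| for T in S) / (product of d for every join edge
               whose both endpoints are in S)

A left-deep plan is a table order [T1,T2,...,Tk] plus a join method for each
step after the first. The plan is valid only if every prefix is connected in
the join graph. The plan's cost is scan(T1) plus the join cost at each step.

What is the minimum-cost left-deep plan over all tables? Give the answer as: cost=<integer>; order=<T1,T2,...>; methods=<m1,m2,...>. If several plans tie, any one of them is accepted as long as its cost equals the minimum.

cost=2100; order=B,C,A; methods=hash,merge

Selinger DP (subsets sized 1..n):
  {A}: scan cost=100, card=100
  {C}: scan cost=60, card=60
  {B}: scan cost=80, card=80
  {AC}: card=300; try (C,hash)→920, (A,merge)→1280, (C,merge)→1320, (A,hash)→1520, (A,nl)→6060, (C,nl)→6100; best=920 via (C,hash)
  {BC}: card=60; try (C,hash)→880, (B,merge)→1120, (C,merge)→1140, (B,hash)→1240, (B,nl)→4860, (C,nl)→4880; best=880 via (C,hash)
  {ABC}: card=300; try (A,merge)→2100, (B,hash)→2340, (A,hash)→2340, (B,merge)→4560, (A,nl)→6880, (B,nl)→24920; best=2100 via (A,merge)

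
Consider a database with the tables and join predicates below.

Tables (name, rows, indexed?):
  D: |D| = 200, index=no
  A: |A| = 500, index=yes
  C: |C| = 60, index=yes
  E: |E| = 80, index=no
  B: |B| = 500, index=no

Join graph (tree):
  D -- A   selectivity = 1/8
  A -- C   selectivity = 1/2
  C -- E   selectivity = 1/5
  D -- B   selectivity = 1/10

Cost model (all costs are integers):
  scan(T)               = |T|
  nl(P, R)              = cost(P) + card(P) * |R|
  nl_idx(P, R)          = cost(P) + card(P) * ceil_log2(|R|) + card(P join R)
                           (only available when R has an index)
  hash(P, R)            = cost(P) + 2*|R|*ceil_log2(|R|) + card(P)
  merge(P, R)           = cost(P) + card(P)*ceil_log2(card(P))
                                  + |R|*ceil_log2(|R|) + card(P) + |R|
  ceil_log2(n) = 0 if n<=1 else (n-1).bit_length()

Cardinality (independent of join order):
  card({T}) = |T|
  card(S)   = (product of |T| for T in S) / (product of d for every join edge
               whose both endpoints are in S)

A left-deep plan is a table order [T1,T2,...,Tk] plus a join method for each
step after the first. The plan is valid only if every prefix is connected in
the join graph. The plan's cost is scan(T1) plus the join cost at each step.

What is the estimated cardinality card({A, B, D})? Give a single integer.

Tables in S: A(500), B(500), D(200)
Edges inside S: D-A(d=8), D-B(d=10)
numerator = 500 * 500 * 200 = 50000000
denominator = 8 * 10 = 80
card(S) = 50000000 / 80 = 625000

625000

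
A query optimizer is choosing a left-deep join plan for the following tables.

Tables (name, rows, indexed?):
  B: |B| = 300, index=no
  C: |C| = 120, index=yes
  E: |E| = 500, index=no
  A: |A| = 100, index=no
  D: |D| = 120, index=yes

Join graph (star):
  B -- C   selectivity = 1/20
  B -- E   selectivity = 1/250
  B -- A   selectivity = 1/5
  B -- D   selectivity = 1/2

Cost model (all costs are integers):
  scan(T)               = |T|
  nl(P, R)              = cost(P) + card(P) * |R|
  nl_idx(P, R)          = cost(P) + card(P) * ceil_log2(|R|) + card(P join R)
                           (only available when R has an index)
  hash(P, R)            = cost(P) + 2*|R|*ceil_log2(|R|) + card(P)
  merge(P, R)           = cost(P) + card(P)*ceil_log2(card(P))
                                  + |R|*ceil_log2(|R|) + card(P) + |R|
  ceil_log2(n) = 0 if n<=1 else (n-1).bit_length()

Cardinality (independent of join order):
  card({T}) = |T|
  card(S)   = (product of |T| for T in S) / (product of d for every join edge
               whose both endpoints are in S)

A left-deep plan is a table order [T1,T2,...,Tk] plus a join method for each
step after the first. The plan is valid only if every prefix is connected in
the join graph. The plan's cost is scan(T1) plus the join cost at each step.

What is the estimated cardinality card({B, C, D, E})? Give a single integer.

216000

Tables in S: B(300), C(120), D(120), E(500)
Edges inside S: B-C(d=20), B-E(d=250), B-D(d=2)
numerator = 300 * 120 * 120 * 500 = 2160000000
denominator = 20 * 250 * 2 = 10000
card(S) = 2160000000 / 10000 = 216000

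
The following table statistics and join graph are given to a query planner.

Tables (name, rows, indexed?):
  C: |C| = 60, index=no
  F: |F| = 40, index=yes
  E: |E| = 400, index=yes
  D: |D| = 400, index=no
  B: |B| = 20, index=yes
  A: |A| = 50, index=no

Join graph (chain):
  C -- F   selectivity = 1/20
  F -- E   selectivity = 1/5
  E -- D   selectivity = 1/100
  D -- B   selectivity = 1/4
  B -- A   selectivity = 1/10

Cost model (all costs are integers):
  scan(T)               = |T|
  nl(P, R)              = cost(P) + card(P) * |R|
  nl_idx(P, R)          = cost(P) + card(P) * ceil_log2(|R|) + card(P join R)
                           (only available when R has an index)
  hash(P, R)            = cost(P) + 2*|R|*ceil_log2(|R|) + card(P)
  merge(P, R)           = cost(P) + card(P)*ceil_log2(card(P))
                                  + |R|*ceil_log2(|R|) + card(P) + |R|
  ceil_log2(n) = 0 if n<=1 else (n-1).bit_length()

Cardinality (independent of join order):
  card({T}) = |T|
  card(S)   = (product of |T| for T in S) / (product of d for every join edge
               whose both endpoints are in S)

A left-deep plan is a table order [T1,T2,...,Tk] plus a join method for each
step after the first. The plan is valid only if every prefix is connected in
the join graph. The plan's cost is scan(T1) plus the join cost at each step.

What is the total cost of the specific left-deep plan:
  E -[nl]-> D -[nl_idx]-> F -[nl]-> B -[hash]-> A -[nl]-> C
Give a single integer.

step 1: scan E: cost=400, card=400
step 2: join D via nl
    card(P join D) = 400*400/(100) = 1600
    cost = 400 + 400*400 = 160400
step 3: join F via nl_idx
    card(P join F) = 1600*40/(5) = 12800
    cost = 160400 + 1600*6 + 12800 = 182800
step 4: join B via nl
    card(P join B) = 12800*20/(4) = 64000
    cost = 182800 + 12800*20 = 438800
step 5: join A via hash
    card(P join A) = 64000*50/(10) = 320000
    cost = 438800 + 2*50*6 + 64000 = 503400
step 6: join C via nl
    card(P join C) = 320000*60/(20) = 960000
    cost = 503400 + 320000*60 = 19703400

19703400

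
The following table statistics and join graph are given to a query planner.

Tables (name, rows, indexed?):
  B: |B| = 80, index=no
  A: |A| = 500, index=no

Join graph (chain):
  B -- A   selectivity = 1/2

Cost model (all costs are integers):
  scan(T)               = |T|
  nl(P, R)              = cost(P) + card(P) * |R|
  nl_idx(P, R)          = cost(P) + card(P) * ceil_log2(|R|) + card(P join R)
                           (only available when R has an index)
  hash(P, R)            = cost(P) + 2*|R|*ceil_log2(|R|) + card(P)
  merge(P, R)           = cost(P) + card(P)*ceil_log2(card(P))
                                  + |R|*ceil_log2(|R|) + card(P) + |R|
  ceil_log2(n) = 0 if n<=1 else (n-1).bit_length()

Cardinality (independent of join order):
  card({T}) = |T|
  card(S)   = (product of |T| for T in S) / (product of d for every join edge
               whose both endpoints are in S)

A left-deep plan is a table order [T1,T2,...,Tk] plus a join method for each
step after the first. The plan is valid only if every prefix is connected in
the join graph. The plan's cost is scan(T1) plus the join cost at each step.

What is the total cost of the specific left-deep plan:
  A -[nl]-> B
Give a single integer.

40500

step 1: scan A: cost=500, card=500
step 2: join B via nl
    card(P join B) = 500*80/(2) = 20000
    cost = 500 + 500*80 = 40500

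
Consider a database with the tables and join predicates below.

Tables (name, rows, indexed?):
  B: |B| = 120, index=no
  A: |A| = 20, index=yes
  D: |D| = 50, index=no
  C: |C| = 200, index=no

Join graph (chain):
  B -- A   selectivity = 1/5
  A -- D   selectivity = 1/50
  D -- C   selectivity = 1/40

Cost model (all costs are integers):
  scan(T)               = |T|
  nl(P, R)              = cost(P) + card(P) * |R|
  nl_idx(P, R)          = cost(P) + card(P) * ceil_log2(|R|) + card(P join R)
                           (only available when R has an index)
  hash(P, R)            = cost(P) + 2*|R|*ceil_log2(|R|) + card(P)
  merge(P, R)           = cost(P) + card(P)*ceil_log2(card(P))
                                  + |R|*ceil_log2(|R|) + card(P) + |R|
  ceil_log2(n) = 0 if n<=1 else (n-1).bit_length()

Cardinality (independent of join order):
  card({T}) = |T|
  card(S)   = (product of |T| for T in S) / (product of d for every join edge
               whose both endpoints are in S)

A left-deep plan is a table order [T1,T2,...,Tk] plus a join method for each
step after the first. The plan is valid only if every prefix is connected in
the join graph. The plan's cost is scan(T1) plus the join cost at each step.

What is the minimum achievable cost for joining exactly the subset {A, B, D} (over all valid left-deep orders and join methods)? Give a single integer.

1380

Selinger DP over subsets of {A,B,D}:
  {B}: scan cost=120, card=120
  {A}: scan cost=20, card=20
  {D}: scan cost=50, card=50
  {AB}: card=480; try (A,hash)→440, (B,merge)→1100, (A,merge)→1200, (A,nl_idx)→1200, (B,hash)→1720, (B,nl)→2420 …(+1); best=440 via (A,hash)
  {AD}: card=20; try (A,hash)→300, (A,nl_idx)→320, (D,merge)→490, (A,merge)→520, (D,hash)→640, (D,nl)→1020 …(+1); best=300 via (A,hash)
  {ABD}: card=480; try (B,merge)→1380, (D,hash)→1520, (B,hash)→2000, (B,nl)→2700, (D,merge)→5590, (D,nl)→24440; best=1380 via (B,merge)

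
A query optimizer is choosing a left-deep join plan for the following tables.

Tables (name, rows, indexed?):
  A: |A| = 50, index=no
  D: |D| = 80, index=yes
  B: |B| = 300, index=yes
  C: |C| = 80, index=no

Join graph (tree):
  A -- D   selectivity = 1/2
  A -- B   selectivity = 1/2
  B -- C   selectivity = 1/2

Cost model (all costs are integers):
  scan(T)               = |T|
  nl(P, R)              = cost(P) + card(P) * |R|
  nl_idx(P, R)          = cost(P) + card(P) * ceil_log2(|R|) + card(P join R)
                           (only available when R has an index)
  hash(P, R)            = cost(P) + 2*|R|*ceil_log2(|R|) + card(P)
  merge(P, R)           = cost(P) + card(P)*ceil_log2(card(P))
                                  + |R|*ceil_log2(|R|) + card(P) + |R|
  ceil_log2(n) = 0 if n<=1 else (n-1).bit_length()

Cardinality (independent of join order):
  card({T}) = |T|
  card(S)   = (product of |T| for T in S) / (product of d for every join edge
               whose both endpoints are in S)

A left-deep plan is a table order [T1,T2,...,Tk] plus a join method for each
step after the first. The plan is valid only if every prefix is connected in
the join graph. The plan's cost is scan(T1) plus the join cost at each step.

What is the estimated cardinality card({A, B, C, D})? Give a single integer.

12000000

Tables in S: A(50), B(300), C(80), D(80)
Edges inside S: A-D(d=2), A-B(d=2), B-C(d=2)
numerator = 50 * 300 * 80 * 80 = 96000000
denominator = 2 * 2 * 2 = 8
card(S) = 96000000 / 8 = 12000000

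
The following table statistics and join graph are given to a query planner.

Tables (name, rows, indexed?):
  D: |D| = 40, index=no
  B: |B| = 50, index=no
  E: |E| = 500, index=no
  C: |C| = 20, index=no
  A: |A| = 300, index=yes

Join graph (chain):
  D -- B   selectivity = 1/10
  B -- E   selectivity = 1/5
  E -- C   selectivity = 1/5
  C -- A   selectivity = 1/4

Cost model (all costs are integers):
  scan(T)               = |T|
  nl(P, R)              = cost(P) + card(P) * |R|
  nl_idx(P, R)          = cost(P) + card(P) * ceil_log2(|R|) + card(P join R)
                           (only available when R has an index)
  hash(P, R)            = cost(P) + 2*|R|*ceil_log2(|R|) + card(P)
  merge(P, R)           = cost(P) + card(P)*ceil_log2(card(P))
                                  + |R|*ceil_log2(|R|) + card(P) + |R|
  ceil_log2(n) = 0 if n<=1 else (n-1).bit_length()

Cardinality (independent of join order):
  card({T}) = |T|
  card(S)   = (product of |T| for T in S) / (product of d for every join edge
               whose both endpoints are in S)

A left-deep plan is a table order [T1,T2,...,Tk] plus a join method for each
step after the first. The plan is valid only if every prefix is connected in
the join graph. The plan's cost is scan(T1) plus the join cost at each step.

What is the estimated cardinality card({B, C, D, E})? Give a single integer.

Tables in S: B(50), C(20), D(40), E(500)
Edges inside S: D-B(d=10), B-E(d=5), E-C(d=5)
numerator = 50 * 20 * 40 * 500 = 20000000
denominator = 10 * 5 * 5 = 250
card(S) = 20000000 / 250 = 80000

80000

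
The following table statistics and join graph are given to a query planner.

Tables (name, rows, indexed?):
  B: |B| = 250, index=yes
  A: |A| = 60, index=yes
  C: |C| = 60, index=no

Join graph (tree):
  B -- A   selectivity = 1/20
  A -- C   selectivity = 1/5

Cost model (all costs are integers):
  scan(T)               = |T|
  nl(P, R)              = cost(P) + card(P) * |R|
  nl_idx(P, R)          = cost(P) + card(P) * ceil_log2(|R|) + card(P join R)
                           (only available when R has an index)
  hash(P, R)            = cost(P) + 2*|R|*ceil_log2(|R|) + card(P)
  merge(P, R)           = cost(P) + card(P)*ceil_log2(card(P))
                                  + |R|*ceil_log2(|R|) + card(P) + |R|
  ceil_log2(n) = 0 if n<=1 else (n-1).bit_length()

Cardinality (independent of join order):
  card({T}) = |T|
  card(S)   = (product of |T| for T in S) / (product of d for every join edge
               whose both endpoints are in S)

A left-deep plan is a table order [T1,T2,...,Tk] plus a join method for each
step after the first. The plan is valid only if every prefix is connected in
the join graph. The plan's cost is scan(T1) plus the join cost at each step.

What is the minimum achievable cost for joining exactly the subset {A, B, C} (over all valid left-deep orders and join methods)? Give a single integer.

Selinger DP over subsets of {A,B,C}:
  {B}: scan cost=250, card=250
  {A}: scan cost=60, card=60
  {C}: scan cost=60, card=60
  {AB}: card=750; try (A,hash)→1220, (B,nl_idx)→1290, (A,nl_idx)→2500, (B,merge)→2730, (A,merge)→2920, (B,hash)→4120 …(+2); best=1220 via (A,hash)
  {AC}: card=720; try (C,hash)→840, (A,hash)→840, (C,merge)→900, (A,merge)→900, (A,nl_idx)→1140, (C,nl)→3660 …(+1); best=840 via (C,hash)
  {ABC}: card=9000; try (C,hash)→2690, (B,hash)→5560, (C,merge)→9890, (B,merge)→11010, (B,nl_idx)→15600, (C,nl)→46220 …(+1); best=2690 via (C,hash)

2690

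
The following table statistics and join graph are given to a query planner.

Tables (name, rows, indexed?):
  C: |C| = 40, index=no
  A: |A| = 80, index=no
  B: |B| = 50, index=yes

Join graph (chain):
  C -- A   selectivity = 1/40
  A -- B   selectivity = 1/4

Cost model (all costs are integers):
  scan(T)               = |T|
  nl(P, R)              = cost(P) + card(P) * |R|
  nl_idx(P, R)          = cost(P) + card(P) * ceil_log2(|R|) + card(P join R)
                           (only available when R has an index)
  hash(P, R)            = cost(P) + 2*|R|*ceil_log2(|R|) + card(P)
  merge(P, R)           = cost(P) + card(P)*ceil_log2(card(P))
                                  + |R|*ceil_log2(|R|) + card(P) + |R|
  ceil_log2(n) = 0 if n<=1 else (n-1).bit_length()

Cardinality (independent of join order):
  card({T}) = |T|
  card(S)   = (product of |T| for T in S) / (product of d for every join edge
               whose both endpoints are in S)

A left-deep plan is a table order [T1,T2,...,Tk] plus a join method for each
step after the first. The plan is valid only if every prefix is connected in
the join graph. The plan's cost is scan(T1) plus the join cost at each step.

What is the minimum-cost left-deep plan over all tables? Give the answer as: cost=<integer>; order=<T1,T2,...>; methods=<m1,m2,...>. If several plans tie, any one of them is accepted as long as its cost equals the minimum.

cost=1320; order=A,C,B; methods=hash,hash

Selinger DP (subsets sized 1..n):
  {C}: scan cost=40, card=40
  {A}: scan cost=80, card=80
  {B}: scan cost=50, card=50
  {AC}: card=80; try (C,hash)→640, (A,merge)→960, (C,merge)→1000, (A,hash)→1200, (A,nl)→3240, (C,nl)→3280; best=640 via (C,hash)
  {AB}: card=1000; try (B,hash)→760, (A,merge)→1040, (B,merge)→1070, (A,hash)→1220, (B,nl_idx)→1560, (A,nl)→4050 …(+1); best=760 via (B,hash)
  {ABC}: card=1000; try (B,hash)→1320, (B,merge)→1630, (B,nl_idx)→2120, (C,hash)→2240, (B,nl)→4640, (C,merge)→12040 …(+1); best=1320 via (B,hash)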